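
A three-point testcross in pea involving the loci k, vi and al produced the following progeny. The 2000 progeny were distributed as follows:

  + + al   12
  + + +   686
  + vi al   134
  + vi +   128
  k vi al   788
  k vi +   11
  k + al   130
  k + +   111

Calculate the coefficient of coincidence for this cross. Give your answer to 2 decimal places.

0.61

The two most frequent reciprocal classes, k vi al and + + +, are the parental types, so the F1 was k vi al / + + +.
The two rarest classes, k vi + and + + al, are the double crossovers. Comparing them with the parentals, only the al allele has switched, so al is the middle locus and the order is vi – al – k.
vi–al: (258 + 23)/2000 = 0.1405; al–k: (245 + 23)/2000 = 0.1340.
Expected DCO frequency = 0.1405 × 0.1340 ≈ 0.01883; observed = 23/2000 ≈ 0.01150.
Coefficient of coincidence = 0.01150/0.01883 ≈ 0.61.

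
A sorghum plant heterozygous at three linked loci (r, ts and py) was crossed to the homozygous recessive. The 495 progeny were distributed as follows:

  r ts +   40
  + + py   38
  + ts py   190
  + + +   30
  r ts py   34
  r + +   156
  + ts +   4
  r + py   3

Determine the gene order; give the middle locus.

The two most frequent reciprocal classes, + ts py and r + +, are the parental types, so the F1 was + ts py / r + +.
The two rarest classes, + ts + and r + py, are the double crossovers. Comparing them with the parentals, only the py allele has switched, so py is the middle locus and the order is ts – py – r.

py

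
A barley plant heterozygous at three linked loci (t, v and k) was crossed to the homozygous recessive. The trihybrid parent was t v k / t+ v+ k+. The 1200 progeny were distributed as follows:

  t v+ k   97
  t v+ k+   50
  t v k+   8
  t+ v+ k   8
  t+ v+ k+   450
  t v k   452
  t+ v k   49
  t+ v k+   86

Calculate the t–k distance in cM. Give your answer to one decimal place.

9.6 cM

The two rarest classes, t v k+ and t+ v+ k, are the double crossovers. Comparing them with the parentals, only the k allele has switched, so k is the middle locus and the order is v – k – t.
Crossovers in the k–t interval produce the single-crossover classes t+ v k and t v+ k+ (49 + 50 = 99) plus the double crossovers (16).
RF(k–t) = (99 + 16) / 1200 = 115/1200 = 0.0958 → 9.6 cM.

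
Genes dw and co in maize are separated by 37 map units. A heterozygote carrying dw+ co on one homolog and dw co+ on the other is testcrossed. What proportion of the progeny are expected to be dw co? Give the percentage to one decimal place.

18.5%

A map distance of 37 map units corresponds to a recombination frequency of 0.370.
The F1 is dw+ co / dw co+, so dw co is a recombinant gamete class with expected frequency r/2 = 0.370/2 = 0.1850.
That is 0.1850 = 18.5% of the progeny.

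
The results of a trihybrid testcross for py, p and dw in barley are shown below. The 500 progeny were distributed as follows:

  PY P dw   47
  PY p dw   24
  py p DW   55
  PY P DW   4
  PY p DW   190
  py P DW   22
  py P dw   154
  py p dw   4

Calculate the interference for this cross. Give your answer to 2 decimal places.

0.33

The two most frequent reciprocal classes, py P dw and PY p DW, are the parental types, so the F1 was py P dw / PY p DW.
The two rarest classes, py p dw and PY P DW, are the double crossovers. Comparing them with the parentals, only the p allele has switched, so p is the middle locus and the order is py – p – dw.
py–p: (102 + 8)/500 = 0.2200; p–dw: (46 + 8)/500 = 0.1080.
Expected DCO frequency = 0.2200 × 0.1080 ≈ 0.02376; observed = 8/500 ≈ 0.01600.
Coefficient of coincidence = 0.01600/0.02376 ≈ 0.67; interference = 1 − 0.67 = 0.33.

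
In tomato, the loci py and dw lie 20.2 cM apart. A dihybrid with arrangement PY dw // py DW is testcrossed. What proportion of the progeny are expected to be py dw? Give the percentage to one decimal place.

A map distance of 20.2 cM corresponds to a recombination frequency of 0.202.
The F1 is PY dw / py DW, so py dw is a recombinant gamete class with expected frequency r/2 = 0.202/2 = 0.1010.
That is 0.1010 = 10.1% of the progeny.

10.1%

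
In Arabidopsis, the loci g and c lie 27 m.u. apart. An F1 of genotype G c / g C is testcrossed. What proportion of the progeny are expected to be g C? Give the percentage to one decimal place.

A map distance of 27 m.u. corresponds to a recombination frequency of 0.270.
The F1 is G c / g C, so g C is a parental gamete class with expected frequency (1 − r)/2 = 0.730/2 = 0.3650.
That is 0.3650 = 36.5% of the progeny.

36.5%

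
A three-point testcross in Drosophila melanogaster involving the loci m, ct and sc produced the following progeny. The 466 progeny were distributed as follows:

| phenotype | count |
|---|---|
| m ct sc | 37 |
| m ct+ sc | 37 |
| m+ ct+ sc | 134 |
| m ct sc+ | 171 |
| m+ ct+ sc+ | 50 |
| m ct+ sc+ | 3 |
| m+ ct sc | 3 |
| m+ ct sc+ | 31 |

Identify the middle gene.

ct

The two most frequent reciprocal classes, m ct sc+ and m+ ct+ sc, are the parental types, so the F1 was m ct sc+ / m+ ct+ sc.
The two rarest classes, m ct+ sc+ and m+ ct sc, are the double crossovers. Comparing them with the parentals, only the ct allele has switched, so ct is the middle locus and the order is m – ct – sc.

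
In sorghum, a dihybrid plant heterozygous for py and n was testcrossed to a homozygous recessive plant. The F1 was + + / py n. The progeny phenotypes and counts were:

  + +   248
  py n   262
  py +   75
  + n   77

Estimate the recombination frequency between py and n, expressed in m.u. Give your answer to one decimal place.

23.0 m.u.

The recombinant classes are + n and py +: 77 + 75 = 152.
Recombination frequency = 152/662 = 0.2296 ≈ 23.0%, i.e. 23.0 m.u.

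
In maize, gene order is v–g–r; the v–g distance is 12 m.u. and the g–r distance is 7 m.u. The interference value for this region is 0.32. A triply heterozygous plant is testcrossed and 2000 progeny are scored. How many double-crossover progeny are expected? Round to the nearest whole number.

Map distances give recombination frequencies of 0.120 and 0.070 for the two intervals.
With interference 0.32 (so coincidence = 0.68), expected double-crossover frequency = 0.120 × 0.070 × 0.68 = 0.00571.
Expected number = 0.00571 × 2000 = 11.42 ≈ 11.

11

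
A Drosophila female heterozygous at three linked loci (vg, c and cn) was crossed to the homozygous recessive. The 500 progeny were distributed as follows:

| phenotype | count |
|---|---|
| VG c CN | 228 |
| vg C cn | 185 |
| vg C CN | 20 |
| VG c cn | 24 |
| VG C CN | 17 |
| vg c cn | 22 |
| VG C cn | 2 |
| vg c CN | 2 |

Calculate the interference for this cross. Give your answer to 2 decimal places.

0.03

The two most frequent reciprocal classes, VG c CN and vg C cn, are the parental types, so the F1 was VG c CN / vg C cn.
The two rarest classes, vg c CN and VG C cn, are the double crossovers. Comparing them with the parentals, only the vg allele has switched, so vg is the middle locus and the order is cn – vg – c.
cn–vg: (44 + 4)/500 = 0.0960; vg–c: (39 + 4)/500 = 0.0860.
Expected DCO frequency = 0.0960 × 0.0860 ≈ 0.00826; observed = 4/500 ≈ 0.00800.
Coefficient of coincidence = 0.00800/0.00826 ≈ 0.97; interference = 1 − 0.97 = 0.03.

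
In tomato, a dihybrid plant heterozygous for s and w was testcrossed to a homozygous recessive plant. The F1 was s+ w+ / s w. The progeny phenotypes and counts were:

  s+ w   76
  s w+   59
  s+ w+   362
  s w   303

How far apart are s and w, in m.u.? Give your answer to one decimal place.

16.9 m.u.

The recombinant classes are s+ w and s w+: 76 + 59 = 135.
Recombination frequency = 135/800 = 0.1688 ≈ 16.9%, i.e. 16.9 m.u.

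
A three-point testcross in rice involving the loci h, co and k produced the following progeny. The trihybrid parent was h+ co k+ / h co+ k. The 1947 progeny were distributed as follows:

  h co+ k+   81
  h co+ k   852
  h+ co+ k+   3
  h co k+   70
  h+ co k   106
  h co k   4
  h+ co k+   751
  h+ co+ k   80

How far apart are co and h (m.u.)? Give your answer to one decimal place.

The two rarest classes, h+ co+ k+ and h co k, are the double crossovers. Comparing them with the parentals, only the co allele has switched, so co is the middle locus and the order is k – co – h.
Crossovers in the co–h interval produce the single-crossover classes h co k+ and h+ co+ k (70 + 80 = 150) plus the double crossovers (7).
RF(co–h) = (150 + 7) / 1947 = 157/1947 = 0.0806 → 8.1 m.u.

8.1 m.u.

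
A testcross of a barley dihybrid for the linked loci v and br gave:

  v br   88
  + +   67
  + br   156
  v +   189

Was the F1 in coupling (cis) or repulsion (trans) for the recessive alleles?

trans

The two most frequent classes are + br (156) and v + (189); these are the parental (non-recombinant) types.
So the F1 carried + br on one chromosome and v + on the other — the recessive alleles are on opposite chromosomes (trans / repulsion).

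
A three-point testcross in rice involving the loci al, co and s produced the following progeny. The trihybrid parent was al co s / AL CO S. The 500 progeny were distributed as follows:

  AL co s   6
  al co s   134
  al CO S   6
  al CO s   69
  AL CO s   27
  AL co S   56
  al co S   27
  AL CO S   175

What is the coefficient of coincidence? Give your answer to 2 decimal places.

The two rarest classes, AL co s and al CO S, are the double crossovers. Comparing them with the parentals, only the al allele has switched, so al is the middle locus and the order is co – al – s.
co–al: (125 + 12)/500 = 0.2740; al–s: (54 + 12)/500 = 0.1320.
Expected DCO frequency = 0.2740 × 0.1320 ≈ 0.03617; observed = 12/500 ≈ 0.02400.
Coefficient of coincidence = 0.02400/0.03617 ≈ 0.66.

0.66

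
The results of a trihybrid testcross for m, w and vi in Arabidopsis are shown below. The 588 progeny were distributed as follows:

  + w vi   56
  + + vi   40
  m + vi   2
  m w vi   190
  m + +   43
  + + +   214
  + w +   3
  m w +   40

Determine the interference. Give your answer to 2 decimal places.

The two most frequent reciprocal classes, + + + and m w vi, are the parental types, so the F1 was + + + / m w vi.
The two rarest classes, + w + and m + vi, are the double crossovers. Comparing them with the parentals, only the w allele has switched, so w is the middle locus and the order is m – w – vi.
m–w: (99 + 5)/588 = 0.1769; w–vi: (80 + 5)/588 = 0.1446.
Expected DCO frequency = 0.1769 × 0.1446 ≈ 0.02558; observed = 5/588 ≈ 0.00850.
Coefficient of coincidence = 0.00850/0.02558 ≈ 0.33; interference = 1 − 0.33 = 0.67.

0.67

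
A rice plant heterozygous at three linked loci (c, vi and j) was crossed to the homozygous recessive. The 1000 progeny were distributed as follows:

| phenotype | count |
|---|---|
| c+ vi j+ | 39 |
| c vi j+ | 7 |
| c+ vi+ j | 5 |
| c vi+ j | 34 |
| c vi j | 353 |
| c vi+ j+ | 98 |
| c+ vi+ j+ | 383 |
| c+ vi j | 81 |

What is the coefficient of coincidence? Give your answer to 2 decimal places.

0.74

The two most frequent reciprocal classes, c vi j and c+ vi+ j+, are the parental types, so the F1 was c vi j / c+ vi+ j+.
The two rarest classes, c vi j+ and c+ vi+ j, are the double crossovers. Comparing them with the parentals, only the j allele has switched, so j is the middle locus and the order is c – j – vi.
c–j: (179 + 12)/1000 = 0.1910; j–vi: (73 + 12)/1000 = 0.0850.
Expected DCO frequency = 0.1910 × 0.0850 ≈ 0.01624; observed = 12/1000 ≈ 0.01200.
Coefficient of coincidence = 0.01200/0.01624 ≈ 0.74.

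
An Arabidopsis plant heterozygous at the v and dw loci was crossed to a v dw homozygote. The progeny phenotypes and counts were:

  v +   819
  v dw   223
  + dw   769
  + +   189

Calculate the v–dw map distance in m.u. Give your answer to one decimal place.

The two most frequent classes, + dw (769) and v + (819), are the parental types, so the F1 was + dw / v +.
The recombinant classes are + + and v dw: 189 + 223 = 412.
Recombination frequency = 412/2000 = 0.2060 ≈ 20.6%, i.e. 20.6 m.u.

20.6 m.u.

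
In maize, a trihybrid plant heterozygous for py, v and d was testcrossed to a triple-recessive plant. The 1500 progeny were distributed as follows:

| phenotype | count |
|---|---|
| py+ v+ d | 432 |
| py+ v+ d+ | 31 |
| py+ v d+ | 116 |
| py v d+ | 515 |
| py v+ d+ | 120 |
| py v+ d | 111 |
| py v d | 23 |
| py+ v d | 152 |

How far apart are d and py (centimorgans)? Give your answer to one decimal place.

The two most frequent reciprocal classes, py v d+ and py+ v+ d, are the parental types, so the F1 was py v d+ / py+ v+ d.
The two rarest classes, py v d and py+ v+ d+, are the double crossovers. Comparing them with the parentals, only the d allele has switched, so d is the middle locus and the order is py – d – v.
Crossovers in the py–d interval produce the single-crossover classes py+ v d+ and py v+ d (116 + 111 = 227) plus the double crossovers (54).
RF(py–d) = (227 + 54) / 1500 = 281/1500 = 0.1873 → 18.7 centimorgans.

18.7 centimorgans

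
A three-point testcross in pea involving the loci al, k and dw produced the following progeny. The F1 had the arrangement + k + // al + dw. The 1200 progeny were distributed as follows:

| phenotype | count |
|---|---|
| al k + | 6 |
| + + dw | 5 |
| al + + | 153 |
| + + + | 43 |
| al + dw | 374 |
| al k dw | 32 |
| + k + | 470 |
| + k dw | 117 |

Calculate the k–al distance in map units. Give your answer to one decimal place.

The two rarest classes, al k + and + + dw, are the double crossovers. Comparing them with the parentals, only the al allele has switched, so al is the middle locus and the order is dw – al – k.
Crossovers in the al–k interval produce the single-crossover classes + + + and al k dw (43 + 32 = 75) plus the double crossovers (11).
RF(al–k) = (75 + 11) / 1200 = 86/1200 = 0.0717 → 7.2 map units.

7.2 map units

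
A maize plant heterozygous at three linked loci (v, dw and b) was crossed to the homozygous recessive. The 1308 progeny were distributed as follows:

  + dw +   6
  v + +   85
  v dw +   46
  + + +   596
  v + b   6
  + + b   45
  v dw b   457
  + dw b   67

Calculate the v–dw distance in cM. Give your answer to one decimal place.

12.5 cM

The two most frequent reciprocal classes, + + + and v dw b, are the parental types, so the F1 was + + + / v dw b.
The two rarest classes, + dw + and v + b, are the double crossovers. Comparing them with the parentals, only the dw allele has switched, so dw is the middle locus and the order is b – dw – v.
Crossovers in the dw–v interval produce the single-crossover classes v + + and + dw b (85 + 67 = 152) plus the double crossovers (12).
RF(dw–v) = (152 + 12) / 1308 = 164/1308 = 0.1254 → 12.5 cM.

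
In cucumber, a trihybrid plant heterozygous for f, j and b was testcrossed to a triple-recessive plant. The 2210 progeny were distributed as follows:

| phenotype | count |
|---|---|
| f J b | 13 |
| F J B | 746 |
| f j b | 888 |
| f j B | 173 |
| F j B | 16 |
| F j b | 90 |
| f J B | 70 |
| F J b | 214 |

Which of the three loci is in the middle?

The two most frequent reciprocal classes, f j b and F J B, are the parental types, so the F1 was f j b / F J B.
The two rarest classes, f J b and F j B, are the double crossovers. Comparing them with the parentals, only the j allele has switched, so j is the middle locus and the order is f – j – b.

j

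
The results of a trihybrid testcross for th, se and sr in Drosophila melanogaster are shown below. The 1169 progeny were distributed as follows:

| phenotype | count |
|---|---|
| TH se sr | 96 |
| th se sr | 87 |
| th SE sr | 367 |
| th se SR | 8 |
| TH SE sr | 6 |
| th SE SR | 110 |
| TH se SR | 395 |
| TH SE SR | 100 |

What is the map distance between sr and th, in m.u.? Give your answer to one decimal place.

The two most frequent reciprocal classes, th SE sr and TH se SR, are the parental types, so the F1 was th SE sr / TH se SR.
The two rarest classes, TH SE sr and th se SR, are the double crossovers. Comparing them with the parentals, only the th allele has switched, so th is the middle locus and the order is sr – th – se.
Crossovers in the sr–th interval produce the single-crossover classes th SE SR and TH se sr (110 + 96 = 206) plus the double crossovers (14).
RF(sr–th) = (206 + 14) / 1169 = 220/1169 = 0.1882 → 18.8 m.u.

18.8 m.u.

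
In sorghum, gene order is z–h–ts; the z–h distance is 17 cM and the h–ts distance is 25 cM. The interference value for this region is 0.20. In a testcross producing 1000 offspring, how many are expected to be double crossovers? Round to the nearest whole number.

34

Map distances give recombination frequencies of 0.170 and 0.250 for the two intervals.
With interference 0.20 (so coincidence = 0.80), expected double-crossover frequency = 0.170 × 0.250 × 0.80 = 0.03400.
Expected number = 0.03400 × 1000 = 34.00 ≈ 34.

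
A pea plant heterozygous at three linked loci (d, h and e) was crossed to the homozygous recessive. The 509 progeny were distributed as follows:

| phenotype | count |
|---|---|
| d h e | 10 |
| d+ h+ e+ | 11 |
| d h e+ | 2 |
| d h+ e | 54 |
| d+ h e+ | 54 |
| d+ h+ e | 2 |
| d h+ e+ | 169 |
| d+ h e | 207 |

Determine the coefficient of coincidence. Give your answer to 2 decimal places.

The two most frequent reciprocal classes, d+ h e and d h+ e+, are the parental types, so the F1 was d+ h e / d h+ e+.
The two rarest classes, d+ h+ e and d h e+, are the double crossovers. Comparing them with the parentals, only the h allele has switched, so h is the middle locus and the order is e – h – d.
e–h: (108 + 4)/509 = 0.2200; h–d: (21 + 4)/509 = 0.0491.
Expected DCO frequency = 0.2200 × 0.0491 ≈ 0.01080; observed = 4/509 ≈ 0.00786.
Coefficient of coincidence = 0.00786/0.01080 ≈ 0.73.

0.73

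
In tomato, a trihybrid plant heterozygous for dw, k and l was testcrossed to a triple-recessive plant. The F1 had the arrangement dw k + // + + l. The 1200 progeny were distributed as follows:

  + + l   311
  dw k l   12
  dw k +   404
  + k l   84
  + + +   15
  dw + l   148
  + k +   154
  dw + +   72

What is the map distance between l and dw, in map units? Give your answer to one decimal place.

The two rarest classes, dw k l and + + +, are the double crossovers. Comparing them with the parentals, only the l allele has switched, so l is the middle locus and the order is k – l – dw.
Crossovers in the l–dw interval produce the single-crossover classes + k + and dw + l (154 + 148 = 302) plus the double crossovers (27).
RF(l–dw) = (302 + 27) / 1200 = 329/1200 = 0.2742 → 27.4 map units.

27.4 map units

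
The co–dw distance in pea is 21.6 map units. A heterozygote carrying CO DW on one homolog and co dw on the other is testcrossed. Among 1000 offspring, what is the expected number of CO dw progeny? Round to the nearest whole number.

A map distance of 21.6 map units corresponds to a recombination frequency of 0.216.
The F1 is CO DW / co dw, so CO dw is a recombinant gamete class with expected frequency r/2 = 0.216/2 = 0.1080.
Expected number = 0.1080 × 1000 = 108.00 ≈ 108.

108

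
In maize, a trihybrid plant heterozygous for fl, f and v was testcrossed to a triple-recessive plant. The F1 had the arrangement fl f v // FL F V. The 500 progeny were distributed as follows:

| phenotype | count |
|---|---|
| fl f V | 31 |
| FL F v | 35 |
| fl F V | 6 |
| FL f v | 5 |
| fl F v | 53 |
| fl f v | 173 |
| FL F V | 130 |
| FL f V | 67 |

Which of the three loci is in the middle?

fl

The two rarest classes, FL f v and fl F V, are the double crossovers. Comparing them with the parentals, only the fl allele has switched, so fl is the middle locus and the order is v – fl – f.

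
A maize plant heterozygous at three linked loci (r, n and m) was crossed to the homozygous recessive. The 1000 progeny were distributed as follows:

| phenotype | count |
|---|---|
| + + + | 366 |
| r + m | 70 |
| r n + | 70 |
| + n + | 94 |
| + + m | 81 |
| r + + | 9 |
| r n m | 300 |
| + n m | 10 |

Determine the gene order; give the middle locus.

r

The two most frequent reciprocal classes, r n m and + + +, are the parental types, so the F1 was r n m / + + +.
The two rarest classes, + n m and r + +, are the double crossovers. Comparing them with the parentals, only the r allele has switched, so r is the middle locus and the order is m – r – n.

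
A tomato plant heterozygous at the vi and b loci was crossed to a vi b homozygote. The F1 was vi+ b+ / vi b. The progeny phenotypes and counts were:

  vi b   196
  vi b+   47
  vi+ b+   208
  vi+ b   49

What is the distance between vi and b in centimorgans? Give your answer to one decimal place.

The recombinant classes are vi+ b and vi b+: 49 + 47 = 96.
Recombination frequency = 96/500 = 0.1920 ≈ 19.2%, i.e. 19.2 centimorgans.

19.2 centimorgans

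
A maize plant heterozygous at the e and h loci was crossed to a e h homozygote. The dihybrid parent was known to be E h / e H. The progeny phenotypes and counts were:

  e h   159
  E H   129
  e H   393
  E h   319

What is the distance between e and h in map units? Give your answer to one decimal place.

The recombinant classes are E H and e h: 129 + 159 = 288.
Recombination frequency = 288/1000 = 0.2880 ≈ 28.8%, i.e. 28.8 map units.

28.8 map units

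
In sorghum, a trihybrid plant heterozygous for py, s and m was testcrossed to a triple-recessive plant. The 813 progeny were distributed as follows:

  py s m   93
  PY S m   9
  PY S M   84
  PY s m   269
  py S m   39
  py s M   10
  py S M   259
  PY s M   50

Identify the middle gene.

The two most frequent reciprocal classes, py S M and PY s m, are the parental types, so the F1 was py S M / PY s m.
The two rarest classes, py s M and PY S m, are the double crossovers. Comparing them with the parentals, only the s allele has switched, so s is the middle locus and the order is py – s – m.

s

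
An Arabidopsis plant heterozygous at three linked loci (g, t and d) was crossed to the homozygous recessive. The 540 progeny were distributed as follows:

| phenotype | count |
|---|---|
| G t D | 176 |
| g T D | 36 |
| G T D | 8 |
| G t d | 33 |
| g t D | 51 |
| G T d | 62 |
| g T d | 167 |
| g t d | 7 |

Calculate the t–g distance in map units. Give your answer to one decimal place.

23.7 map units

The two most frequent reciprocal classes, G t D and g T d, are the parental types, so the F1 was G t D / g T d.
The two rarest classes, G T D and g t d, are the double crossovers. Comparing them with the parentals, only the t allele has switched, so t is the middle locus and the order is d – t – g.
Crossovers in the t–g interval produce the single-crossover classes g t D and G T d (51 + 62 = 113) plus the double crossovers (15).
RF(t–g) = (113 + 15) / 540 = 128/540 = 0.2370 → 23.7 map units.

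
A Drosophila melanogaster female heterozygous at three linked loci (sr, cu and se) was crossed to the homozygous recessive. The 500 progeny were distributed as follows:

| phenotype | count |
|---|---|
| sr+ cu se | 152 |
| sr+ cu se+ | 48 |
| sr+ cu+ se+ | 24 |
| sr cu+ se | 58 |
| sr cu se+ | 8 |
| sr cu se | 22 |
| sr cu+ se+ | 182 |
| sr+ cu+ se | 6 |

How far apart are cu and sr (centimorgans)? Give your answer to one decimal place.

The two most frequent reciprocal classes, sr cu+ se+ and sr+ cu se, are the parental types, so the F1 was sr cu+ se+ / sr+ cu se.
The two rarest classes, sr cu se+ and sr+ cu+ se, are the double crossovers. Comparing them with the parentals, only the cu allele has switched, so cu is the middle locus and the order is se – cu – sr.
Crossovers in the cu–sr interval produce the single-crossover classes sr+ cu+ se+ and sr cu se (24 + 22 = 46) plus the double crossovers (14).
RF(cu–sr) = (46 + 14) / 500 = 60/500 = 0.1200 → 12.0 centimorgans.

12.0 centimorgans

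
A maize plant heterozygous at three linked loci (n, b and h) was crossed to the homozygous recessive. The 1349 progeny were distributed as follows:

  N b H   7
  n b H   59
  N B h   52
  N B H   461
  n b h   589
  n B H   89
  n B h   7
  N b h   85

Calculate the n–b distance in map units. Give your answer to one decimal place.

The two most frequent reciprocal classes, n b h and N B H, are the parental types, so the F1 was n b h / N B H.
The two rarest classes, n B h and N b H, are the double crossovers. Comparing them with the parentals, only the b allele has switched, so b is the middle locus and the order is n – b – h.
Crossovers in the n–b interval produce the single-crossover classes N b h and n B H (85 + 89 = 174) plus the double crossovers (14).
RF(n–b) = (174 + 14) / 1349 = 188/1349 = 0.1394 → 13.9 map units.

13.9 map units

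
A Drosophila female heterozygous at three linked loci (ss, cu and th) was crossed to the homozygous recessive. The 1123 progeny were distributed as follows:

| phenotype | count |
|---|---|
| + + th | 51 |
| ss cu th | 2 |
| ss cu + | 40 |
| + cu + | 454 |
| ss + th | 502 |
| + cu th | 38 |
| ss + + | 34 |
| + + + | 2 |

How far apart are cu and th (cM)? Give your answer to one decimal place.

6.8 cM

The two most frequent reciprocal classes, + cu + and ss + th, are the parental types, so the F1 was + cu + / ss + th.
The two rarest classes, + + + and ss cu th, are the double crossovers. Comparing them with the parentals, only the cu allele has switched, so cu is the middle locus and the order is ss – cu – th.
Crossovers in the cu–th interval produce the single-crossover classes + cu th and ss + + (38 + 34 = 72) plus the double crossovers (4).
RF(cu–th) = (72 + 4) / 1123 = 76/1123 = 0.0677 → 6.8 cM.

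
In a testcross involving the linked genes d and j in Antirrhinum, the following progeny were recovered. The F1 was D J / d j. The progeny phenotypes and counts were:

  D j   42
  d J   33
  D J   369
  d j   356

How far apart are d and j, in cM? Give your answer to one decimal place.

9.4 cM

The recombinant classes are D j and d J: 42 + 33 = 75.
Recombination frequency = 75/800 = 0.0938 ≈ 9.4%, i.e. 9.4 cM.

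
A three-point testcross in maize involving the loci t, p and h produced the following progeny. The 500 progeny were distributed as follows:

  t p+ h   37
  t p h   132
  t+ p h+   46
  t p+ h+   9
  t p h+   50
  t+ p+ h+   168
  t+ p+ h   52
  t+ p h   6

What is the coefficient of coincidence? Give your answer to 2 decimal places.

The two most frequent reciprocal classes, t+ p+ h+ and t p h, are the parental types, so the F1 was t+ p+ h+ / t p h.
The two rarest classes, t p+ h+ and t+ p h, are the double crossovers. Comparing them with the parentals, only the t allele has switched, so t is the middle locus and the order is h – t – p.
h–t: (102 + 15)/500 = 0.2340; t–p: (83 + 15)/500 = 0.1960.
Expected DCO frequency = 0.2340 × 0.1960 ≈ 0.04586; observed = 15/500 ≈ 0.03000.
Coefficient of coincidence = 0.03000/0.04586 ≈ 0.65.

0.65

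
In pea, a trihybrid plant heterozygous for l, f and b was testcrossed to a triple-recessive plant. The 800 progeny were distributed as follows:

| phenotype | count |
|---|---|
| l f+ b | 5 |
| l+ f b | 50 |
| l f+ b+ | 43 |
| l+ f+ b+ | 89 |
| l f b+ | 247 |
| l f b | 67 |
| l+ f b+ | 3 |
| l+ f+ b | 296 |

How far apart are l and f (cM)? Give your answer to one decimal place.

12.6 cM

The two most frequent reciprocal classes, l+ f+ b and l f b+, are the parental types, so the F1 was l+ f+ b / l f b+.
The two rarest classes, l f+ b and l+ f b+, are the double crossovers. Comparing them with the parentals, only the l allele has switched, so l is the middle locus and the order is b – l – f.
Crossovers in the l–f interval produce the single-crossover classes l+ f b and l f+ b+ (50 + 43 = 93) plus the double crossovers (8).
RF(l–f) = (93 + 8) / 800 = 101/800 = 0.1263 → 12.6 cM.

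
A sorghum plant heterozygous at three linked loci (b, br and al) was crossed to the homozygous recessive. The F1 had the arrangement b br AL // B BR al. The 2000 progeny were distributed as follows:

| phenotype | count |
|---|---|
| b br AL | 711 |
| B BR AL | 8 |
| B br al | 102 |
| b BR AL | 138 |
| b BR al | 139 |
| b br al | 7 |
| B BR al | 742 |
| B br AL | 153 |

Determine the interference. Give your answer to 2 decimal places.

The two rarest classes, b br al and B BR AL, are the double crossovers. Comparing them with the parentals, only the al allele has switched, so al is the middle locus and the order is br – al – b.
br–al: (240 + 15)/2000 = 0.1275; al–b: (292 + 15)/2000 = 0.1535.
Expected DCO frequency = 0.1275 × 0.1535 ≈ 0.01957; observed = 15/2000 ≈ 0.00750.
Coefficient of coincidence = 0.00750/0.01957 ≈ 0.38; interference = 1 − 0.38 = 0.62.

0.62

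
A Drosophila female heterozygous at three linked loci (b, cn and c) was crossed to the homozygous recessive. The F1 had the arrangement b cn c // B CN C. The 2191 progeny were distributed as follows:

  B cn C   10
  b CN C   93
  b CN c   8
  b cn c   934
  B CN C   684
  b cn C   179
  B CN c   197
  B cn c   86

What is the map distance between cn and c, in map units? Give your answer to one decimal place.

18.0 map units

The two rarest classes, b CN c and B cn C, are the double crossovers. Comparing them with the parentals, only the cn allele has switched, so cn is the middle locus and the order is c – cn – b.
Crossovers in the c–cn interval produce the single-crossover classes b cn C and B CN c (179 + 197 = 376) plus the double crossovers (18).
RF(c–cn) = (376 + 18) / 2191 = 394/2191 = 0.1798 → 18.0 map units.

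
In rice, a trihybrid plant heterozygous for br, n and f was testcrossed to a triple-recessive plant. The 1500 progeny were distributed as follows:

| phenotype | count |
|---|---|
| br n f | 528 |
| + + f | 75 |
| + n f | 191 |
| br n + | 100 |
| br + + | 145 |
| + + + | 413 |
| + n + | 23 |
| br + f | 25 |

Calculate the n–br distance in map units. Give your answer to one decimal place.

25.6 map units

The two most frequent reciprocal classes, br n f and + + +, are the parental types, so the F1 was br n f / + + +.
The two rarest classes, br + f and + n +, are the double crossovers. Comparing them with the parentals, only the n allele has switched, so n is the middle locus and the order is f – n – br.
Crossovers in the n–br interval produce the single-crossover classes + n f and br + + (191 + 145 = 336) plus the double crossovers (48).
RF(n–br) = (336 + 48) / 1500 = 384/1500 = 0.2560 → 25.6 map units.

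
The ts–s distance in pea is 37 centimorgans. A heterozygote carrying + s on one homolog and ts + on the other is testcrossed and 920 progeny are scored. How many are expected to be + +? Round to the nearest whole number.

170

A map distance of 37 centimorgans corresponds to a recombination frequency of 0.370.
The F1 is + s / ts +, so + + is a recombinant gamete class with expected frequency r/2 = 0.370/2 = 0.1850.
Expected number = 0.1850 × 920 = 170.20 ≈ 170.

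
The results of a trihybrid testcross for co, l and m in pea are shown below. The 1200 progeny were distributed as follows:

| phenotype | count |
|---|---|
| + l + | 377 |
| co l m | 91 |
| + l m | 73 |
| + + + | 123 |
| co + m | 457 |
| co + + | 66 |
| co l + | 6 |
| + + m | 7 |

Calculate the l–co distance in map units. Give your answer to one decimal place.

18.9 map units

The two most frequent reciprocal classes, co + m and + l +, are the parental types, so the F1 was co + m / + l +.
The two rarest classes, + + m and co l +, are the double crossovers. Comparing them with the parentals, only the co allele has switched, so co is the middle locus and the order is m – co – l.
Crossovers in the co–l interval produce the single-crossover classes co l m and + + + (91 + 123 = 214) plus the double crossovers (13).
RF(co–l) = (214 + 13) / 1200 = 227/1200 = 0.1892 → 18.9 map units.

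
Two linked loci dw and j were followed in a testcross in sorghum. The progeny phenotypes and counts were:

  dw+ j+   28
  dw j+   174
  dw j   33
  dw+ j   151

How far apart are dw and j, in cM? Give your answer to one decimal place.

15.8 cM

The two most frequent classes, dw+ j (151) and dw j+ (174), are the parental types, so the F1 was dw+ j / dw j+.
The recombinant classes are dw+ j+ and dw j: 28 + 33 = 61.
Recombination frequency = 61/386 = 0.1580 ≈ 15.8%, i.e. 15.8 cM.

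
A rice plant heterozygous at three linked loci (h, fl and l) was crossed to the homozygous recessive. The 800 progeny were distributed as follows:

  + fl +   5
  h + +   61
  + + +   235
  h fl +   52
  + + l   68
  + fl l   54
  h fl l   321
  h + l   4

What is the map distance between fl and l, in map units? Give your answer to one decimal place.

The two most frequent reciprocal classes, + + + and h fl l, are the parental types, so the F1 was + + + / h fl l.
The two rarest classes, + fl + and h + l, are the double crossovers. Comparing them with the parentals, only the fl allele has switched, so fl is the middle locus and the order is h – fl – l.
Crossovers in the fl–l interval produce the single-crossover classes + + l and h fl + (68 + 52 = 120) plus the double crossovers (9).
RF(fl–l) = (120 + 9) / 800 = 129/800 = 0.1613 → 16.1 map units.

16.1 map units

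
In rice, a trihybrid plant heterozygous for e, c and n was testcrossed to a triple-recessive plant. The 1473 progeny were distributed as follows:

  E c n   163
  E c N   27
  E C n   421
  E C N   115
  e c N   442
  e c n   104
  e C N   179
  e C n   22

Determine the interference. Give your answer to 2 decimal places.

0.31

The two most frequent reciprocal classes, e c N and E C n, are the parental types, so the F1 was e c N / E C n.
The two rarest classes, E c N and e C n, are the double crossovers. Comparing them with the parentals, only the e allele has switched, so e is the middle locus and the order is c – e – n.
c–e: (342 + 49)/1473 = 0.2654; e–n: (219 + 49)/1473 = 0.1819.
Expected DCO frequency = 0.2654 × 0.1819 ≈ 0.04828; observed = 49/1473 ≈ 0.03327.
Coefficient of coincidence = 0.03327/0.04828 ≈ 0.69; interference = 1 − 0.69 = 0.31.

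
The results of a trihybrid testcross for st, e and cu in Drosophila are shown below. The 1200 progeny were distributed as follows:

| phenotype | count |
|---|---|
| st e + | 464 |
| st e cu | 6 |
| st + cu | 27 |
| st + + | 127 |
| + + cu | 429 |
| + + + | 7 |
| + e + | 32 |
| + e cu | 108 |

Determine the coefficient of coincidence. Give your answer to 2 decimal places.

The two most frequent reciprocal classes, st e + and + + cu, are the parental types, so the F1 was st e + / + + cu.
The two rarest classes, st e cu and + + +, are the double crossovers. Comparing them with the parentals, only the cu allele has switched, so cu is the middle locus and the order is st – cu – e.
st–cu: (59 + 13)/1200 = 0.0600; cu–e: (235 + 13)/1200 = 0.2067.
Expected DCO frequency = 0.0600 × 0.2067 ≈ 0.01240; observed = 13/1200 ≈ 0.01083.
Coefficient of coincidence = 0.01083/0.01240 ≈ 0.87.

0.87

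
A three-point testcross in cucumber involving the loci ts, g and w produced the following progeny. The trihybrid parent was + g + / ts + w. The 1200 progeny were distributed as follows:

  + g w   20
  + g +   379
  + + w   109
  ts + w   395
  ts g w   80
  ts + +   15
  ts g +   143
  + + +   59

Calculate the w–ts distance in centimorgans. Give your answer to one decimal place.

The two rarest classes, + g w and ts + +, are the double crossovers. Comparing them with the parentals, only the w allele has switched, so w is the middle locus and the order is g – w – ts.
Crossovers in the w–ts interval produce the single-crossover classes ts g + and + + w (143 + 109 = 252) plus the double crossovers (35).
RF(w–ts) = (252 + 35) / 1200 = 287/1200 = 0.2392 → 23.9 centimorgans.

23.9 centimorgans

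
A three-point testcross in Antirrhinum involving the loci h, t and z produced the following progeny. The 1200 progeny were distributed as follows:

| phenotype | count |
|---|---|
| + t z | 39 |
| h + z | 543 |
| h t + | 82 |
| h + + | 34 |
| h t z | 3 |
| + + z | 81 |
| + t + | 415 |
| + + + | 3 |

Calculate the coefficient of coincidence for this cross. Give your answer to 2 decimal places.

0.54

The two most frequent reciprocal classes, + t + and h + z, are the parental types, so the F1 was + t + / h + z.
The two rarest classes, + + + and h t z, are the double crossovers. Comparing them with the parentals, only the t allele has switched, so t is the middle locus and the order is z – t – h.
z–t: (73 + 6)/1200 = 0.0658; t–h: (163 + 6)/1200 = 0.1408.
Expected DCO frequency = 0.0658 × 0.1408 ≈ 0.00926; observed = 6/1200 ≈ 0.00500.
Coefficient of coincidence = 0.00500/0.00926 ≈ 0.54.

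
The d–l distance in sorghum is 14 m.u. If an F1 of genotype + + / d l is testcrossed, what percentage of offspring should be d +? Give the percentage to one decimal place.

7.0%

A map distance of 14 m.u. corresponds to a recombination frequency of 0.140.
The F1 is + + / d l, so d + is a recombinant gamete class with expected frequency r/2 = 0.140/2 = 0.0700.
That is 0.0700 = 7.0% of the progeny.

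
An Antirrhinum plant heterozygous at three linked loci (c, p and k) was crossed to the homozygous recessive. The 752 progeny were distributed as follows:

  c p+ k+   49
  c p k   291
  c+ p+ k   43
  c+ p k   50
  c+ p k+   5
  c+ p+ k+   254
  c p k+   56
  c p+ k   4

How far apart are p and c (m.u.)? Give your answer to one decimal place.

14.4 m.u.

The two most frequent reciprocal classes, c+ p+ k+ and c p k, are the parental types, so the F1 was c+ p+ k+ / c p k.
The two rarest classes, c+ p k+ and c p+ k, are the double crossovers. Comparing them with the parentals, only the p allele has switched, so p is the middle locus and the order is c – p – k.
Crossovers in the c–p interval produce the single-crossover classes c p+ k+ and c+ p k (49 + 50 = 99) plus the double crossovers (9).
RF(c–p) = (99 + 9) / 752 = 108/752 = 0.1436 → 14.4 m.u.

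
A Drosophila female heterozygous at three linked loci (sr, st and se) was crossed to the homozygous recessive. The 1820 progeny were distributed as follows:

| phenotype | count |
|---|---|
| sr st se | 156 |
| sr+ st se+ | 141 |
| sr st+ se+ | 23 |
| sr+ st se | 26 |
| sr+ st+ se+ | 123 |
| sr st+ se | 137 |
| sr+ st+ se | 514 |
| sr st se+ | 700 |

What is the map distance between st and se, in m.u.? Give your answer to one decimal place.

18.0 m.u.

The two most frequent reciprocal classes, sr st se+ and sr+ st+ se, are the parental types, so the F1 was sr st se+ / sr+ st+ se.
The two rarest classes, sr st+ se+ and sr+ st se, are the double crossovers. Comparing them with the parentals, only the st allele has switched, so st is the middle locus and the order is se – st – sr.
Crossovers in the se–st interval produce the single-crossover classes sr st se and sr+ st+ se+ (156 + 123 = 279) plus the double crossovers (49).
RF(se–st) = (279 + 49) / 1820 = 328/1820 = 0.1802 → 18.0 m.u.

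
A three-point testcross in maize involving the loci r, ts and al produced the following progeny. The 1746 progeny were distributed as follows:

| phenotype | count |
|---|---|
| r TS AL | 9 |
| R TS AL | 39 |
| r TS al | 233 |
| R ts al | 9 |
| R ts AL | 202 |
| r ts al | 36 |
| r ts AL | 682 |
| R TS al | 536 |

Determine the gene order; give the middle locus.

ts

The two most frequent reciprocal classes, R TS al and r ts AL, are the parental types, so the F1 was R TS al / r ts AL.
The two rarest classes, R ts al and r TS AL, are the double crossovers. Comparing them with the parentals, only the ts allele has switched, so ts is the middle locus and the order is r – ts – al.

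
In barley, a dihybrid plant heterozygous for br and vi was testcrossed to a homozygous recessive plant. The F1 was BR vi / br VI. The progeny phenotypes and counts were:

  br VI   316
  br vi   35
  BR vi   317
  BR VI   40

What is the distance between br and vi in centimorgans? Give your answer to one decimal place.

10.6 centimorgans

The recombinant classes are BR VI and br vi: 40 + 35 = 75.
Recombination frequency = 75/708 = 0.1059 ≈ 10.6%, i.e. 10.6 centimorgans.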